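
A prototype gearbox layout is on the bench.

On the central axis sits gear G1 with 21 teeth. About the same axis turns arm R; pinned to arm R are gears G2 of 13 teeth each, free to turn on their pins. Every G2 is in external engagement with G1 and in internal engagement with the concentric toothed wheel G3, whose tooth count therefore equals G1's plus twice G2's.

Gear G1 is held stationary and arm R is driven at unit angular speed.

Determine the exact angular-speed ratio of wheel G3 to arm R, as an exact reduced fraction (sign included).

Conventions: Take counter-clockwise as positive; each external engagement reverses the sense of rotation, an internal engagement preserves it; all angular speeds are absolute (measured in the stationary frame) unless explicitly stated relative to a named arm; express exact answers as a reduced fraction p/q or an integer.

planetary set (21T centre, 13T on arm, 47T internal) — Willis relation
ring teeth: 21 + 2·13 = 47
21(ω_sun−ω_arm) = −47(ω_ring−ω_arm),  ω_sun = 0, ω_arm = 1
ω_ring = 1 − (21/47)(0−1) = 68/47
ω_out/ω_in = 68/47

68/47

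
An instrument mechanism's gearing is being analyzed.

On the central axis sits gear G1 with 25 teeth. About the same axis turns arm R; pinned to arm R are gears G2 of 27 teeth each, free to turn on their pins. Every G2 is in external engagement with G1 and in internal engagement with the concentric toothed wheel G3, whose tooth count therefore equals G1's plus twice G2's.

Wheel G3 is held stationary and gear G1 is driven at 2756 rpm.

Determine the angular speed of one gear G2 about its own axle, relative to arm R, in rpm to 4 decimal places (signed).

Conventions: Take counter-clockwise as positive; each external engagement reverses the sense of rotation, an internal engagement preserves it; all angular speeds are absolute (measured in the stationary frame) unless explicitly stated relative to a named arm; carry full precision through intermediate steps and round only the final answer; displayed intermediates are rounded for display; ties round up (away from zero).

-1938.4259 rpm

class = planetary set [G3 = 25+2·27 = 79; Willis about the carrier]
normalise by the input: solve with ω_sun = 1, then scale by 2756 rpm
ring teeth: 25 + 2·27 = 79
25(ω_sun−ω_arm) = −79(ω_ring−ω_arm),  ω_ring = 0, ω_sun = 1
25(1−ω_arm) = −79(0−ω_arm)  ⇒  104·ω_arm = 25  ⇒  ω_arm = 25/104
sun–planet mesh: 25·(1−25/104) = −27·(ω_p−ω_arm)  ⇒  ω_p−ω_arm = -1975/2808
scale: ω_p−ω_arm = -1975/2808 × 2756 rpm = -1938.4259 rpm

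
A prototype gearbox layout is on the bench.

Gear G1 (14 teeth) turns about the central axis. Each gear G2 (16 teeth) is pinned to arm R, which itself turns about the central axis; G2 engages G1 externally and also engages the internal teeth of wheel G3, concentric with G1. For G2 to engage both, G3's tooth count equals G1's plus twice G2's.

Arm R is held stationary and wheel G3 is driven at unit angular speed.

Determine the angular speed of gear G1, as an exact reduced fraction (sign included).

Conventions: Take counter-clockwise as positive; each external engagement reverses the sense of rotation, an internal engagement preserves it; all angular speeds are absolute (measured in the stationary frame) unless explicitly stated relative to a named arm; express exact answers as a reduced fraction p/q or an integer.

planetary set (14T centre, 16T on arm, 46T internal) — Willis relation
ring teeth: 14 + 2·16 = 46
14(ω_sun−ω_arm) = −46(ω_ring−ω_arm),  ω_arm = 0, ω_ring = 1
ω_sun = 0 − (46/14)(1−0) = -23/7
exact speed ratio = -23/7

-23/7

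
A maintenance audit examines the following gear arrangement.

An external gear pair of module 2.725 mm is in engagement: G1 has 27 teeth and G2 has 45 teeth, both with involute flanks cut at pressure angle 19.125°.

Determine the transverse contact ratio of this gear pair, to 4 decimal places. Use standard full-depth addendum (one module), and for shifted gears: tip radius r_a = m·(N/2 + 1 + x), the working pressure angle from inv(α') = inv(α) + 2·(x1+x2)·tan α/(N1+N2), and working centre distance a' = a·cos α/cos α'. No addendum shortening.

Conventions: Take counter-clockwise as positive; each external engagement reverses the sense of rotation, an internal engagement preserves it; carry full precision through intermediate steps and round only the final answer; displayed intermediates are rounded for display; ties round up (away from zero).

1.7246

single-mesh involute tooth geometry (27T engaging 45T at module 2.725)
base radii: r_b1 = 34.757052, r_b2 = 57.928421
tip radii: r_a1 = 39.512500, r_a2 = 64.037500
no profile shift: α' = α, a' = a
action lengths: √(r_a1²−r_b1²) = 18.793216, √(r_a2²−r_b2²) = 27.296510
base pitch p_b = π·m·cos α = 8.088333
CR = (18.793216 + 27.296510 − 98.100000·sin 19.12500°)/8.088333 = 1.724608
contact ratio ≈ 1.7246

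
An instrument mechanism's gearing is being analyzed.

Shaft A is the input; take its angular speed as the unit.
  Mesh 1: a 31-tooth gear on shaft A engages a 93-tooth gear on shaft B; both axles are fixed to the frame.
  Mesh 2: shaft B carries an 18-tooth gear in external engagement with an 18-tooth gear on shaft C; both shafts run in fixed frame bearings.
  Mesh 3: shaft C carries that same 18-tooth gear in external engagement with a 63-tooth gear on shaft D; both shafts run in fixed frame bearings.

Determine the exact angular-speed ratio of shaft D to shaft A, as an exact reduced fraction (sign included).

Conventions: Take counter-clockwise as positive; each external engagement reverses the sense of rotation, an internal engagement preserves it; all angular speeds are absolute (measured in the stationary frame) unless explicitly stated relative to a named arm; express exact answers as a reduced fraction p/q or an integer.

-2/21

class = fixed-axis compound train [3 meshes; 3 ratios multiply, 3 sense flips]
mesh 1 [31T→93T]: running ratio 1/3, sense −
mesh 2 [18T→18T]: running ratio 1/3, sense +
mesh 3 [18T→63T]: running ratio 2/21, sense −
ω_out/ω_in = -2/21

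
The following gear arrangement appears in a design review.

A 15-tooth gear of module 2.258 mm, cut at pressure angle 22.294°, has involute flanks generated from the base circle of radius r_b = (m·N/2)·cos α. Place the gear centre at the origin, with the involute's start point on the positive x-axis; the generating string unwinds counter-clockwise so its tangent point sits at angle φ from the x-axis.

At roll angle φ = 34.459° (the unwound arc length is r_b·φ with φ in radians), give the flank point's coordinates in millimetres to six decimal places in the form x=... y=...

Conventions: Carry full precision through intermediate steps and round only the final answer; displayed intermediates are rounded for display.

class = single-mesh tooth geometry [base-circle involute, m = 2.258, 15T]
pitch radius r_p = m·N/2 = 2.258·15/2 = 16.935000
base radius r_b = r_p·cos α = 16.935000·cos 22.294° = 15.669099
roll angle φ = 34.459° = 0.60142301 rad
x = r_b·(cos φ + φ·sin φ) = 18.251779
y = r_b·(sin φ − φ·cos φ) = 1.095650

x=18.251779 y=1.095650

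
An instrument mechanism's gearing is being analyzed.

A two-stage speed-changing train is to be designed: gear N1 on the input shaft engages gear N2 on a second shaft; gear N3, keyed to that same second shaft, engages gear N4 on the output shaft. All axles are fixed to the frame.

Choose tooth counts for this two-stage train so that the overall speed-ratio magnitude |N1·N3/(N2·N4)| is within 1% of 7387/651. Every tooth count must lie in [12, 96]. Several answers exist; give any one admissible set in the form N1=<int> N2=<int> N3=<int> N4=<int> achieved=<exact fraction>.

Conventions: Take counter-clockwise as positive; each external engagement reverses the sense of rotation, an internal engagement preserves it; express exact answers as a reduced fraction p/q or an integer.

N1=83 N2=21 N3=89 N4=31 achieved=7387/651

class = fixed-axis compound train [2-stage, 7387/651 wanted]
target = 7387/651 in lowest terms: an exact hit needs N1·N3 = k·7387 and N2·N4 = k·651 for one integer k, every count in [12, 96]; additionally prefer no 1:1 stage (N1 ≠ N2, N3 ≠ N4)
k = 1: N1·N3 = 7387 = 83·89, N2·N4 = 651 = 21·31
achieved = 83·89/(21·31) = 7387/651; |achieved − target| = 0 ≤ 7387/65100 ✓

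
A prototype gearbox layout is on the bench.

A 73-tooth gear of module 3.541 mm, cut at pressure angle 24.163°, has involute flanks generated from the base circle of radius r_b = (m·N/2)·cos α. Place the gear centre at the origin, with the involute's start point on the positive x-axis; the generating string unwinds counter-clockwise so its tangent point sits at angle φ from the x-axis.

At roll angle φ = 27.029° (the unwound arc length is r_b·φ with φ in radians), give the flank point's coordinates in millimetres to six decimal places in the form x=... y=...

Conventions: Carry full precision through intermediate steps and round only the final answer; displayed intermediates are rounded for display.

x=130.322914 y=4.035540

topology: single-mesh involute geometry — m = 3.541, N = 73
pitch radius r_p = m·N/2 = 3.541·73/2 = 129.246500
base radius r_b = r_p·cos α = 129.246500·cos 24.163° = 117.922522
roll angle φ = 27.029° = 0.47174504 rad
x = r_b·(cos φ + φ·sin φ) = 130.322914
y = r_b·(sin φ − φ·cos φ) = 4.035540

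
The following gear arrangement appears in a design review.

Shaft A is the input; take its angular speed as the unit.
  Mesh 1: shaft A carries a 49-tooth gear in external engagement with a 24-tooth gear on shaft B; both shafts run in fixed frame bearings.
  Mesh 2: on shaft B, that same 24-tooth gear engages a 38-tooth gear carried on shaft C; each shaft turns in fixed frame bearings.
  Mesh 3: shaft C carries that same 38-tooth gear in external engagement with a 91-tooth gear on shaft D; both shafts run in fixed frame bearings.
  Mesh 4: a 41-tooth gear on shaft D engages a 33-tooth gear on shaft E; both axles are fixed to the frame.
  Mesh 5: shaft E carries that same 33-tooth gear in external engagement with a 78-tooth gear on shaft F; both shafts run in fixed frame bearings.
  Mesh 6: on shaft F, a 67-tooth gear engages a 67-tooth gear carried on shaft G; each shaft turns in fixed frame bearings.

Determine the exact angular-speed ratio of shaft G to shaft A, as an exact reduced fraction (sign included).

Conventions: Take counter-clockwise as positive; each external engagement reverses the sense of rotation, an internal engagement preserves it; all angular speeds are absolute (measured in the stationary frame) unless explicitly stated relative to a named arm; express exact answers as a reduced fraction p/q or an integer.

287/1014

class = fixed-axis compound train [6 meshes; 6 ratios multiply, 6 sense flips]
mesh 1 [49T→24T]: running ratio 49/24, sense −
mesh 2 [24T→38T]: running ratio 49/38, sense +
mesh 3 [38T→91T]: running ratio 7/13, sense −
mesh 4 [41T→33T]: running ratio 287/429, sense +
mesh 5 [33T→78T]: running ratio 287/1014, sense −
mesh 6 [67T→67T]: running ratio 287/1014, sense +
ω_out/ω_in = 287/1014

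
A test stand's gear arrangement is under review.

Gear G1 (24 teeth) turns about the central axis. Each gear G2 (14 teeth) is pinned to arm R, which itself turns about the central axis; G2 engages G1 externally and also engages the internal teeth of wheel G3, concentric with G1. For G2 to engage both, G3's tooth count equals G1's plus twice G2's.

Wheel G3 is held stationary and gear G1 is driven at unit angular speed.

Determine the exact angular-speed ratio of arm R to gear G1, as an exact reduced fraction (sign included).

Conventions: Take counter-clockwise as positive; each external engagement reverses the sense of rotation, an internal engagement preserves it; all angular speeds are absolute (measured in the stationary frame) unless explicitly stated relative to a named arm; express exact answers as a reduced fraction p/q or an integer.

6/19

class = planetary set [G3 = 24+2·14 = 52; Willis about the carrier]
ring teeth: 24 + 2·14 = 52
24(ω_sun−ω_arm) = −52(ω_ring−ω_arm),  ω_ring = 0, ω_sun = 1
24(1−ω_arm) = −52(0−ω_arm)  ⇒  76·ω_arm = 24  ⇒  ω_arm = 6/19
ω_out/ω_in = 6/19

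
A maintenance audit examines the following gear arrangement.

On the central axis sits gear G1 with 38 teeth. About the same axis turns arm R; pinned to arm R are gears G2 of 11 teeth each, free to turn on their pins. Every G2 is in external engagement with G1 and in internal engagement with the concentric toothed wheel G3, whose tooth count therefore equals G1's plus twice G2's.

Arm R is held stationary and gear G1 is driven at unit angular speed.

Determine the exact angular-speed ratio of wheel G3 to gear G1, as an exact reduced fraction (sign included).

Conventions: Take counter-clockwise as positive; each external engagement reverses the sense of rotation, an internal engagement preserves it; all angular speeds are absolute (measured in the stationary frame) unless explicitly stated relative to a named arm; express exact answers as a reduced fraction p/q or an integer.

topology: planetary set — G1 38T / G2 11T / G3 60T, arm = carrier (Willis)
ring teeth: 38 + 2·11 = 60
38(ω_sun−ω_arm) = −60(ω_ring−ω_arm),  ω_arm = 0, ω_sun = 1
ω_ring = 0 − (38/60)(1−0) = -19/30
ω_out/ω_in = -19/30

-19/30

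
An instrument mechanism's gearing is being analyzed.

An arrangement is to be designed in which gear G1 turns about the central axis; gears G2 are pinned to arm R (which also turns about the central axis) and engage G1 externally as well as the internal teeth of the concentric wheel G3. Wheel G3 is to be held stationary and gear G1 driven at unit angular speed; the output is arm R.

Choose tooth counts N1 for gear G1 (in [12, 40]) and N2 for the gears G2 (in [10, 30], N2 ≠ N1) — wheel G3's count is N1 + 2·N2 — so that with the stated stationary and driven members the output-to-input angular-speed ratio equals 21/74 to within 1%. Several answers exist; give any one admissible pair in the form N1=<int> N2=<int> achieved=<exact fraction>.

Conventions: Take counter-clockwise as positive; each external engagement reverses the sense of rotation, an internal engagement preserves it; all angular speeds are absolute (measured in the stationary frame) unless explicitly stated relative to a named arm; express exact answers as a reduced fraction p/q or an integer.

N1=21 N2=16 achieved=21/74

class = planetary set [ratio 21/74 wanted; Willis about the carrier]
Willis with ω_ring = 0: ω_arm/ω_sun = N1/(N1+N3); set equal to 21/74  ⇒  N3/N1 = 1/(21/74) − 1 = 53/21
N3 = N1 + 2·N2  ⇒  N2/N1 = (N3/N1 − 1)/2 = (53/21 − 1)/2 = 16/21
smallest multiple with N1 ≥ 12 and N2 ≥ 10: k = 1  ⇒  N1 = 1·21 = 21, N2 = 1·16 = 16 (N1 ≤ 40, N2 ≤ 30, N2 ≠ N1 ✓), N3 = 21 + 2·16 = 53
check: N1/(N1+N3) with N1 = 21, N3 = 53 gives 21/74; |achieved − target| = 0 ≤ 21/7400 ✓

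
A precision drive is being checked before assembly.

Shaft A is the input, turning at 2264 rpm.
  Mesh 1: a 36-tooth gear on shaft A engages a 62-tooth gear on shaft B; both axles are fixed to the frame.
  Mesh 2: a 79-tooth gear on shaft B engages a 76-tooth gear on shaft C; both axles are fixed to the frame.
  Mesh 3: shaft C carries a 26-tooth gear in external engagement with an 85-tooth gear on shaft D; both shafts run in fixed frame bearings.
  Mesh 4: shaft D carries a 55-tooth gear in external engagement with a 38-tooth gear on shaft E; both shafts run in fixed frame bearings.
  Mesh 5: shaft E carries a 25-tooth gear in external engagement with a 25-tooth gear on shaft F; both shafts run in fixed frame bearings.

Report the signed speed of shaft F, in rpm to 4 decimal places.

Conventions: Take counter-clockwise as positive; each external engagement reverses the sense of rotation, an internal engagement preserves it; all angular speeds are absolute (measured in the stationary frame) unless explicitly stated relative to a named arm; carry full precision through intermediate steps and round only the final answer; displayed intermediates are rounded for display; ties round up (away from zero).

-604.9706 rpm

5-mesh fixed-axis compound train (all bearings frame-fixed)
mesh 1 [36T→62T]: ω = 2264.0000×36/62 = 1314.5806 rpm, sense flips to −
mesh 2 [79T→76T]: ω = 1314.5806×79/76 = 1366.4720 rpm, sense flips to +
mesh 3 [26T→85T]: ω = 1366.4720×26/85 = 417.9797 rpm, sense flips to −
mesh 4 [55T→38T]: ω = 417.9797×55/38 = 604.9706 rpm, sense flips to +
mesh 5 [25T→25T]: ω = 604.9706×25/25 = 604.9706 rpm, sense flips to −
signed output speed = -604.9706 rpm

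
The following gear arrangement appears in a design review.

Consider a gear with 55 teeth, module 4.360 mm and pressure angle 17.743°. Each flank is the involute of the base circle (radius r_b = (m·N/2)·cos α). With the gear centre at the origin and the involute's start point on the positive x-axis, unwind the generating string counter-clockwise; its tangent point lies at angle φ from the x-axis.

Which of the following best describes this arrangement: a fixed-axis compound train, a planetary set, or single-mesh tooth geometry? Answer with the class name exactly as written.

single-mesh tooth geometry

single-mesh involute tooth geometry (55T wheel at module 4.360)
classification: single-mesh tooth geometry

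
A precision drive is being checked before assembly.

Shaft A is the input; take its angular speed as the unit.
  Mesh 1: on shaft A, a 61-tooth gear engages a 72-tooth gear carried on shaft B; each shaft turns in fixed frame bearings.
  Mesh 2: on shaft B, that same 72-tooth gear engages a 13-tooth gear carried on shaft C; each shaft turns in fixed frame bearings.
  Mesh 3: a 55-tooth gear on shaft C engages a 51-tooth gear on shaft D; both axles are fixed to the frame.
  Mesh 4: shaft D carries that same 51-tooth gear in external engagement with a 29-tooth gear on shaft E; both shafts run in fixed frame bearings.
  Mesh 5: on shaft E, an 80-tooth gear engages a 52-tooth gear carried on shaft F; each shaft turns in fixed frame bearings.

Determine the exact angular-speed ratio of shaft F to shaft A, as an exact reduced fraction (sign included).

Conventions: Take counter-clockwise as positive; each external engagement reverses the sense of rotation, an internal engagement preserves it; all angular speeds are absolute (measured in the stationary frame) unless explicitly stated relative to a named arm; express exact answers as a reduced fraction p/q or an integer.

class = fixed-axis compound train [5 meshes; 5 ratios multiply, 5 sense flips]
mesh 1 [61T→72T]: running ratio 61/72, sense −
mesh 2 [72T→13T]: running ratio 61/13, sense +
mesh 3 [55T→51T]: running ratio 3355/663, sense −
mesh 4 [51T→29T]: running ratio 3355/377, sense +
mesh 5 [80T→52T]: running ratio 67100/4901, sense −
ω_out/ω_in = -67100/4901

-67100/4901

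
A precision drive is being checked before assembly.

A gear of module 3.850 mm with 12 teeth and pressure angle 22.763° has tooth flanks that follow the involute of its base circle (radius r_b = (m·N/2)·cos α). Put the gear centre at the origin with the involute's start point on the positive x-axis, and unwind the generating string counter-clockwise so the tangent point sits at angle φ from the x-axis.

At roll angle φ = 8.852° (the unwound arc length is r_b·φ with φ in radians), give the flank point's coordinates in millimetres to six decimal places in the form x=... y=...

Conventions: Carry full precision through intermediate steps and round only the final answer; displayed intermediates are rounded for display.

recognized (one wheel, involute flank): single-mesh tooth geometry, m = 3.850, N = 12
pitch radius r_p = m·N/2 = 3.850·12/2 = 23.100000
base radius r_b = r_p·cos α = 23.100000·cos 22.763° = 21.300815
roll angle φ = 8.852° = 0.15449655 rad
x = r_b·(cos φ + φ·sin φ) = 21.553517
y = r_b·(sin φ − φ·cos φ) = 0.026121

x=21.553517 y=0.026121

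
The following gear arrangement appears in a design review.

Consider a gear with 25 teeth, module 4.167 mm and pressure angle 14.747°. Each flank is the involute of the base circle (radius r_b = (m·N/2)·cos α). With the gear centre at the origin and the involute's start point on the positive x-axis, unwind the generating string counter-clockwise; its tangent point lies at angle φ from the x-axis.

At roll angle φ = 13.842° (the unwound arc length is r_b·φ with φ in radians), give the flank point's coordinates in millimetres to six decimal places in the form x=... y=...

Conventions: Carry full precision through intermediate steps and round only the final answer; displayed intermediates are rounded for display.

class = single-mesh tooth geometry [base-circle involute, m = 4.167, 25T]
pitch radius r_p = m·N/2 = 4.167·25/2 = 52.087500
base radius r_b = r_p·cos α = 52.087500·cos 14.747° = 50.371700
roll angle φ = 13.842° = 0.24158848 rad
x = r_b·(cos φ + φ·sin φ) = 51.820292
y = r_b·(sin φ − φ·cos φ) = 0.235373

x=51.820292 y=0.235373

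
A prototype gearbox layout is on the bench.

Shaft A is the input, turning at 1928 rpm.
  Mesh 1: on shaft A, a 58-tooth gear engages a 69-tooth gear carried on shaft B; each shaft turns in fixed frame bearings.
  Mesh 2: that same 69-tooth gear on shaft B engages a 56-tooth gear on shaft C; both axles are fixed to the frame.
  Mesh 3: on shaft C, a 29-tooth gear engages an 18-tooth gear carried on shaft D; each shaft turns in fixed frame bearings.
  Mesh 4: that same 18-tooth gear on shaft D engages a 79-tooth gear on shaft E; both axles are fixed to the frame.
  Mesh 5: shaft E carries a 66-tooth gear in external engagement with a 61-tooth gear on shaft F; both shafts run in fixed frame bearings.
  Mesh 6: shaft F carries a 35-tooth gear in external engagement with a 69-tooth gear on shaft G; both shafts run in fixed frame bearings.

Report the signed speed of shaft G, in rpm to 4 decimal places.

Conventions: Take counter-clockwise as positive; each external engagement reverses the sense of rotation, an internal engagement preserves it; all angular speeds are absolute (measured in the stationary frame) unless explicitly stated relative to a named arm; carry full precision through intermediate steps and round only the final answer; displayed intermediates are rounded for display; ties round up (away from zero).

topology: fixed-axis compound train — 6 meshes, A→G
mesh 1 [58T→69T]: ω = 1928.0000×58/69 = 1620.6377 rpm, sense flips to −
mesh 2 [69T→56T]: ω = 1620.6377×69/56 = 1996.8571 rpm, sense flips to +
mesh 3 [29T→18T]: ω = 1996.8571×29/18 = 3217.1587 rpm, sense flips to −
mesh 4 [18T→79T]: ω = 3217.1587×18/79 = 733.0235 rpm, sense flips to +
mesh 5 [66T→61T]: ω = 733.0235×66/61 = 793.1074 rpm, sense flips to −
mesh 6 [35T→69T]: ω = 793.1074×35/69 = 402.3009 rpm, sense flips to +
signed output speed = +402.3009 rpm

+402.3009 rpm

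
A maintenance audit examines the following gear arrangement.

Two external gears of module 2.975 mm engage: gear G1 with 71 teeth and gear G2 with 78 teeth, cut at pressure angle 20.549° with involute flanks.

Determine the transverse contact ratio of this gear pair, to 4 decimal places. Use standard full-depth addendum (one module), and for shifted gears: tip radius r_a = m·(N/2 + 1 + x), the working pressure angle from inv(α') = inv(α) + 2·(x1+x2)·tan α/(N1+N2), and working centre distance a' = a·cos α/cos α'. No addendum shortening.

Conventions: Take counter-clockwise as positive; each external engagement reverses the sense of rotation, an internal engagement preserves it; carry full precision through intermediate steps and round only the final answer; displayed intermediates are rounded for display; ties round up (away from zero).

1.7837

single-mesh involute tooth geometry (71T engaging 78T at module 2.975)
base radii: r_b1 = 98.892624, r_b2 = 108.642601
tip radii: r_a1 = 108.587500, r_a2 = 119.000000
no profile shift: α' = α, a' = a
action lengths: √(r_a1²−r_b1²) = 44.849682, √(r_a2²−r_b2²) = 48.557030
base pitch p_b = π·m·cos α = 8.751559
CR = (44.849682 + 48.557030 − 221.637500·sin 20.54900°)/8.751559 = 1.783695
contact ratio ≈ 1.7837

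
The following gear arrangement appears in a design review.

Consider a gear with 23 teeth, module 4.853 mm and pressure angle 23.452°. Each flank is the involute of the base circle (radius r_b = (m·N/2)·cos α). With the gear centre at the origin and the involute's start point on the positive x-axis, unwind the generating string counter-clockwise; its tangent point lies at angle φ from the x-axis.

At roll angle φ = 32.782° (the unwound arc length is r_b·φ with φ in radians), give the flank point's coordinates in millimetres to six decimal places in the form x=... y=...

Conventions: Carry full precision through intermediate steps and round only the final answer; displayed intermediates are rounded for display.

x=58.906118 y=3.093121

class = single-mesh tooth geometry [base-circle involute, m = 4.853, 23T]
pitch radius r_p = m·N/2 = 4.853·23/2 = 55.809500
base radius r_b = r_p·cos α = 55.809500·cos 23.452° = 51.199290
roll angle φ = 32.782° = 0.57215384 rad
x = r_b·(cos φ + φ·sin φ) = 58.906118
y = r_b·(sin φ − φ·cos φ) = 3.093121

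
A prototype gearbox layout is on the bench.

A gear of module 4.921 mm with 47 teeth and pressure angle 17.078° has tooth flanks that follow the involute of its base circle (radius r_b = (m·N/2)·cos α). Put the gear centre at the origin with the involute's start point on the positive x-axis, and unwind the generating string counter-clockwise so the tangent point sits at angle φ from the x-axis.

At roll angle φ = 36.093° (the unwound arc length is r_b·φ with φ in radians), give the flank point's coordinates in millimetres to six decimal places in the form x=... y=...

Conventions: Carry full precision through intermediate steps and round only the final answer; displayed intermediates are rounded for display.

x=130.349306 y=8.850816

recognized (one wheel, involute flank): single-mesh tooth geometry, m = 4.921, N = 47
pitch radius r_p = m·N/2 = 4.921·47/2 = 115.643500
base radius r_b = r_p·cos α = 115.643500·cos 17.078° = 110.544298
roll angle φ = 36.093° = 0.62994169 rad
x = r_b·(cos φ + φ·sin φ) = 130.349306
y = r_b·(sin φ − φ·cos φ) = 8.850816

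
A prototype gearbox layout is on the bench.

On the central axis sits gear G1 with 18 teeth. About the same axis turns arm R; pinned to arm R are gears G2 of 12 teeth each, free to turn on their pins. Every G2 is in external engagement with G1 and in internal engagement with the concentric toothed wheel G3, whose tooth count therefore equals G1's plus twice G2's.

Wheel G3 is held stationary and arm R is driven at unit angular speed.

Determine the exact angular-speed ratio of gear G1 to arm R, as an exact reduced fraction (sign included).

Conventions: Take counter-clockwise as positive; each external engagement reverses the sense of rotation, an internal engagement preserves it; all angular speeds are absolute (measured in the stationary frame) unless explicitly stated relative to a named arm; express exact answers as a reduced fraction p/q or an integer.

recognized (axles ride arm R): planetary set, 18/12/42 teeth
ring teeth: 18 + 2·12 = 42
18(ω_sun−ω_arm) = −42(ω_ring−ω_arm),  ω_ring = 0, ω_arm = 1
ω_sun = 1 − (42/18)(0−1) = 10/3
ω_out/ω_in = 10/3

10/3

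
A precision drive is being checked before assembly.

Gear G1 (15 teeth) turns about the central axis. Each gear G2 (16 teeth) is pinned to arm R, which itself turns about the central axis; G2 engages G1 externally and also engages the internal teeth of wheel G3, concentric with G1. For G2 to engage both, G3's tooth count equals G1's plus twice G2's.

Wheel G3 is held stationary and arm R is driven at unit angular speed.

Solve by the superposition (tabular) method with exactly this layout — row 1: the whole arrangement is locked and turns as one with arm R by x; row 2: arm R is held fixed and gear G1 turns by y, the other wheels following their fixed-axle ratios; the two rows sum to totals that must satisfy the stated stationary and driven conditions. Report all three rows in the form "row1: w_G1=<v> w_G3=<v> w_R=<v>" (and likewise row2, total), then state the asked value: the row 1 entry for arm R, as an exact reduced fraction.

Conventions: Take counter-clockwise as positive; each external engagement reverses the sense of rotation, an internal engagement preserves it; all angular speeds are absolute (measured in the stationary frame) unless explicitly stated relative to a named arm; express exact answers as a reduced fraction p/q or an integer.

class = planetary set [G3 = 15+2·16 = 47; Willis about the carrier]
row 1: whole set turns with the arm by x
row 2: sun turns y, ring = −(15/47)·y, arm 0
boundary: total ω_ring = x − (15/47)·y = 0 and total ω_arm = x = 1  ⇒  y = 47/15, x = 1
row 2 ring = −(15/47)·47/15 = -1
totals (row 1 + row 2): sun 1 + 47/15 = 62/15, ring 1 + (-1) = 0, arm 1 + 0 = 1
asked cell (row1, arm) = 1

row1: w_G1=1 w_G3=1 w_R=1
row2: w_G1=47/15 w_G3=-1 w_R=0
total: w_G1=62/15 w_G3=0 w_R=1
asked value: 1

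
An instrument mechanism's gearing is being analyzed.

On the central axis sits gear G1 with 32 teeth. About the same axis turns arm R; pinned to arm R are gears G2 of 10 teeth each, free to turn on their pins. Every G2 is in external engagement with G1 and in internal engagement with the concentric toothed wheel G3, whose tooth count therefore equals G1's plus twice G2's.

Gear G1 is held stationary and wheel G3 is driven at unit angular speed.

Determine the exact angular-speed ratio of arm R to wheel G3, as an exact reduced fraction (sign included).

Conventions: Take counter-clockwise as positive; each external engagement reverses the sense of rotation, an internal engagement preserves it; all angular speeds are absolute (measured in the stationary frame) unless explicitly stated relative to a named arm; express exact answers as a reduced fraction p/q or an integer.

planetary set (32T centre, 10T on arm, 52T internal) — Willis relation
ring teeth: 32 + 2·10 = 52
32(ω_sun−ω_arm) = −52(ω_ring−ω_arm),  ω_sun = 0, ω_ring = 1
32(0−ω_arm) = −52(1−ω_arm)  ⇒  84·ω_arm = 52  ⇒  ω_arm = 13/21
ω_out/ω_in = 13/21

13/21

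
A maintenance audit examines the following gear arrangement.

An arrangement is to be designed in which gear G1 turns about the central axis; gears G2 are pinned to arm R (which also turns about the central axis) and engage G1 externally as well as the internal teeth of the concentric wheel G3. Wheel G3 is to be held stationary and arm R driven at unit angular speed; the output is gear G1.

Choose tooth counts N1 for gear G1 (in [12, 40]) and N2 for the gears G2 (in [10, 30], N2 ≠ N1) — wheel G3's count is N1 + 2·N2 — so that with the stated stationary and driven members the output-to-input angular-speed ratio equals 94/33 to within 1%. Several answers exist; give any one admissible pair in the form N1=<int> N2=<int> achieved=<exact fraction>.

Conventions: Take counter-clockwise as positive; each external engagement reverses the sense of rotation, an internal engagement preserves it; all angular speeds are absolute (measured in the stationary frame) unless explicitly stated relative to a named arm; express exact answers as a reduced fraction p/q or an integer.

design class (target 94/33): planetary set
Willis with ω_ring = 0: ω_sun/ω_arm = (N1+N3)/N1; set equal to 94/33  ⇒  N3/N1 = 94/33 − 1 = 61/33
N3 = N1 + 2·N2  ⇒  N2/N1 = (N3/N1 − 1)/2 = (61/33 − 1)/2 = 14/33
smallest multiple with N1 ≥ 12 and N2 ≥ 10: k = 1  ⇒  N1 = 1·33 = 33, N2 = 1·14 = 14 (N1 ≤ 40, N2 ≤ 30, N2 ≠ N1 ✓), N3 = 33 + 2·14 = 61
check: (N1+N3)/N1 with N1 = 33, N3 = 61 gives 94/33; |achieved − target| = 0 ≤ 47/1650 ✓

N1=33 N2=14 achieved=94/33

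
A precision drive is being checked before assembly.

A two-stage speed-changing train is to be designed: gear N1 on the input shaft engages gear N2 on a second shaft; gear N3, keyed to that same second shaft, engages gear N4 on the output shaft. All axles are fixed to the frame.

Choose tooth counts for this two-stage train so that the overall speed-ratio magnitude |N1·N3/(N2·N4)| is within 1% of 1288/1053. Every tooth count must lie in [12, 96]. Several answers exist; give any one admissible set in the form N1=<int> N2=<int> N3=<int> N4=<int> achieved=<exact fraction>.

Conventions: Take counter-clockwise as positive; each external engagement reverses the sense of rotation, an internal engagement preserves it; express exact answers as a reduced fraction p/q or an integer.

topology: fixed-axis compound train — 2 stages, target 1288/1053
target = 1288/1053 in lowest terms: an exact hit needs N1·N3 = k·1288 and N2·N4 = k·1053 for one integer k, every count in [12, 96]; additionally prefer no 1:1 stage (N1 ≠ N2, N3 ≠ N4)
k = 1: N1·N3 = 1288 = 14·92, N2·N4 = 1053 = 13·81
achieved = 14·92/(13·81) = 1288/1053; |achieved − target| = 0 ≤ 322/26325 ✓

N1=14 N2=13 N3=92 N4=81 achieved=1288/1053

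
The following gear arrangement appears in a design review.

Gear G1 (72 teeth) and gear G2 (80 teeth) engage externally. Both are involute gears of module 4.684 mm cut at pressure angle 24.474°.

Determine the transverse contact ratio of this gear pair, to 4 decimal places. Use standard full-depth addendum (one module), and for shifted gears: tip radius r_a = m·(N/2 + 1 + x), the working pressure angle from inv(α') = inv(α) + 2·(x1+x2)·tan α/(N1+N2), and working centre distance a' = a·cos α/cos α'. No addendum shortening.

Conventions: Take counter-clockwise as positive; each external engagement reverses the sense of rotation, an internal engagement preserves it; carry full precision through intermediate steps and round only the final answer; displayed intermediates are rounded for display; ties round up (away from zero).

1.5949

class = single-mesh tooth geometry [involute pair 72T × 80T, m = 4.684]
base radii: r_b1 = 153.473026, r_b2 = 170.525584
tip radii: r_a1 = 173.308000, r_a2 = 192.044000
no profile shift: α' = α, a' = a
action lengths: √(r_a1²−r_b1²) = 80.508964, √(r_a2²−r_b2²) = 88.328496
base pitch p_b = π·m·cos α = 13.393048
CR = (80.508964 + 88.328496 − 355.984000·sin 24.47400°)/13.393048 = 1.594881
contact ratio ≈ 1.5949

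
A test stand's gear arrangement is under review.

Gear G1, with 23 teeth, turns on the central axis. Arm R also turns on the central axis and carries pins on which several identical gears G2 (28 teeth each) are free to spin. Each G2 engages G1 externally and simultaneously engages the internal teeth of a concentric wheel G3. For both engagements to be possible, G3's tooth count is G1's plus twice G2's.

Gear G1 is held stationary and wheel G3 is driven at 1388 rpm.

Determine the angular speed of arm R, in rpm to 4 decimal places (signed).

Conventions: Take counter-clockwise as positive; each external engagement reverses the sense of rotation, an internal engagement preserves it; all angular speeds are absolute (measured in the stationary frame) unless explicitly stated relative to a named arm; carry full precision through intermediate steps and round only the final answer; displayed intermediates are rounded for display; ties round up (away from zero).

+1075.0196 rpm

recognized (axles ride arm R): planetary set, 23/28/79 teeth
normalise by the input: solve with ω_ring = 1, then scale by 1388 rpm
ring teeth: 23 + 2·28 = 79
23(ω_sun−ω_arm) = −79(ω_ring−ω_arm),  ω_sun = 0, ω_ring = 1
23(0−ω_arm) = −79(1−ω_arm)  ⇒  102·ω_arm = 79  ⇒  ω_arm = 79/102
scale: ω_arm = 79/102 × 1388 rpm = +1075.0196 rpm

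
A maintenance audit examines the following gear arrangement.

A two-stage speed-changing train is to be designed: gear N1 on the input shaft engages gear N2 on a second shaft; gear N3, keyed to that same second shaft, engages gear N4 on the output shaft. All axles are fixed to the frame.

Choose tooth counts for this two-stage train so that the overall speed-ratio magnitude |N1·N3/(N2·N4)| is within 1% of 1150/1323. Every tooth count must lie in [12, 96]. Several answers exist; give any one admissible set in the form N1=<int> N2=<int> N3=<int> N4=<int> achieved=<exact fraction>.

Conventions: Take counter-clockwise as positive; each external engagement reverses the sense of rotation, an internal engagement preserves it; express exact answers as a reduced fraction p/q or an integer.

2-stage fixed-axis compound train for ratio 1150/1323
target = 1150/1323 in lowest terms: an exact hit needs N1·N3 = k·1150 and N2·N4 = k·1323 for one integer k, every count in [12, 96]; additionally prefer no 1:1 stage (N1 ≠ N2, N3 ≠ N4)
k = 1: N1·N3 = 1150 = 23·50, N2·N4 = 1323 = 21·63
achieved = 23·50/(21·63) = 1150/1323; |achieved − target| = 0 ≤ 23/2646 ✓

N1=23 N2=21 N3=50 N4=63 achieved=1150/1323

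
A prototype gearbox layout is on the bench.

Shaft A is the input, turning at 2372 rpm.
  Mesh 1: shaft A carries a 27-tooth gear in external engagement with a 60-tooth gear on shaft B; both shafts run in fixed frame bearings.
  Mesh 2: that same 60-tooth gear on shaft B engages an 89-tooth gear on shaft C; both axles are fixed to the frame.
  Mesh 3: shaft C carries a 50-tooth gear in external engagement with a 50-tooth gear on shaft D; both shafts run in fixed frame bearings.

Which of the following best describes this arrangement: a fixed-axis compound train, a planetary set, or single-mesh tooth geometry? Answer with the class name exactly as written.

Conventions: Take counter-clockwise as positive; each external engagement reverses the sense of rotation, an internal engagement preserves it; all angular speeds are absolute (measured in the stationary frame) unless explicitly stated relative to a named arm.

fixed-axis compound train

3-mesh fixed-axis compound train (all bearings frame-fixed)
classification: fixed-axis compound train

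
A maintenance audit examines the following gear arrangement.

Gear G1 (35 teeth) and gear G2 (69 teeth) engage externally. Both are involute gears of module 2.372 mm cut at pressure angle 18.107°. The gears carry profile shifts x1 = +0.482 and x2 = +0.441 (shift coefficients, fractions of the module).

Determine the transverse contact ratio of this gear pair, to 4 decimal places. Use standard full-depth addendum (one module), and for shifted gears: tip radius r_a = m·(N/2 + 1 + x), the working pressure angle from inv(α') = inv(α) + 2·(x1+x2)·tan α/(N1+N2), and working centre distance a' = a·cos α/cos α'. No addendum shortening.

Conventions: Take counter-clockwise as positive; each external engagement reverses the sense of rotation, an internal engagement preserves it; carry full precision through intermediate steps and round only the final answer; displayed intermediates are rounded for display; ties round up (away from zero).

1.7123

class = single-mesh tooth geometry [involute pair 35T × 69T, m = 2.372]
base radii: r_b1 = 39.454332, r_b2 = 77.781398
tip radii: r_a1 = 45.025304, r_a2 = 85.252052
inv(α') = inv(18.107°) + 2·(+0.482+0.441)·tan α/(35+69) = 0.01676284  ⇒  α' = 20.77095°
a' = a·cos α / cos α' = 123.3440·cos 18.107°/cos 20.77095° = 125.385059
action lengths: √(r_a1²−r_b1²) = 21.694093, √(r_a2²−r_b2²) = 34.899377
base pitch p_b = π·m·cos α = 7.082825
CR = (21.694093 + 34.899377 − 125.385059·sin 20.77095°)/7.082825 = 1.712282
contact ratio ≈ 1.7123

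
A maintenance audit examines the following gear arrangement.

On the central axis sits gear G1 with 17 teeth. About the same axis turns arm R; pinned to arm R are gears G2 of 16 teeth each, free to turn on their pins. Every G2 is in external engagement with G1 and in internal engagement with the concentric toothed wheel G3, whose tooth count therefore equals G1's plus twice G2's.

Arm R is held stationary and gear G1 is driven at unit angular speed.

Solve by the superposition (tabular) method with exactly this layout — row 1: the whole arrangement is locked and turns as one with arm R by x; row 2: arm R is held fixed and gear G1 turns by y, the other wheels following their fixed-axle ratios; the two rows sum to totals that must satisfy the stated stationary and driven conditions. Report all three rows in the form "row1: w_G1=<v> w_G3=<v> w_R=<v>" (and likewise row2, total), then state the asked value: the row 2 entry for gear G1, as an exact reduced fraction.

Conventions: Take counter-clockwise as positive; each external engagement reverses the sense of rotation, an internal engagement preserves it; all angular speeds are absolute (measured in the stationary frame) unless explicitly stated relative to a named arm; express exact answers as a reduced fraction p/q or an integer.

planetary set (17T centre, 16T on arm, 49T internal) — Willis relation
row 1 (train locked, turned with arm): all members turn x
row 2: sun turns y, ring = −(17/49)·y, arm 0
boundary: total ω_arm = x = 0 and total ω_sun = x + y = 1  ⇒  y = 1, x = 0
row 2 ring = −(17/49)·1 = -17/49
totals (row 1 + row 2): sun 0 + 1 = 1, ring 0 + (-17/49) = -17/49, arm 0 + 0 = 0
asked cell (row2, sun) = 1

row1: w_G1=0 w_G3=0 w_R=0
row2: w_G1=1 w_G3=-17/49 w_R=0
total: w_G1=1 w_G3=-17/49 w_R=0
asked value: 1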